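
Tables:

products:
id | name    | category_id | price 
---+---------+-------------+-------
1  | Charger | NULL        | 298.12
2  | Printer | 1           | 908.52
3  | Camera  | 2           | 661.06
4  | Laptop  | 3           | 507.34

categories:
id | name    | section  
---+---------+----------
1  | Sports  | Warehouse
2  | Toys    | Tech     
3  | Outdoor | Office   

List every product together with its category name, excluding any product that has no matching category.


INNER JOIN keeps only products rows whose category_id matches an id in categories. Walk through each product:
  - product 1 (Charger): category_id=NULL, no match -> dropped
  - product 2 (Printer): category_id=1 -> matches Sports
  - product 3 (Camera): category_id=2 -> matches Toys
  - product 4 (Laptop): category_id=3 -> matches Outdoor
So 1 of 4 rows is dropped.

SQL:
SELECT a.name, b.name AS category
FROM products a
INNER JOIN categories b ON a.category_id = b.id

Result:
name    | category
--------+---------
Printer | Sports  
Camera  | Toys    
Laptop  | Outdoor 


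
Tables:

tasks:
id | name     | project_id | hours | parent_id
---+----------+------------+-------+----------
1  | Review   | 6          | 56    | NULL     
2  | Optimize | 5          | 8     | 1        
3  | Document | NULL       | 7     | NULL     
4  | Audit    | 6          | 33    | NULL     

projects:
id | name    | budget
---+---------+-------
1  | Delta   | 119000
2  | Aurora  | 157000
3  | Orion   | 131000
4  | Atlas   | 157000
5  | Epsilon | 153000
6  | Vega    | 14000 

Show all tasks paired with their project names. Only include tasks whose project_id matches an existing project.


INNER JOIN keeps only tasks rows whose project_id matches an id in projects. Walk through each task:
  - task 1 (Review): project_id=6 -> matches Vega
  - task 2 (Optimize): project_id=5 -> matches Epsilon
  - task 3 (Document): project_id=NULL, no match -> dropped
  - task 4 (Audit): project_id=6 -> matches Vega
So 1 of 4 rows is dropped.

SQL:
SELECT a.name, b.name AS project
FROM tasks a
INNER JOIN projects b ON a.project_id = b.id

Result:
name     | project
---------+--------
Review   | Vega   
Optimize | Epsilon
Audit    | Vega   


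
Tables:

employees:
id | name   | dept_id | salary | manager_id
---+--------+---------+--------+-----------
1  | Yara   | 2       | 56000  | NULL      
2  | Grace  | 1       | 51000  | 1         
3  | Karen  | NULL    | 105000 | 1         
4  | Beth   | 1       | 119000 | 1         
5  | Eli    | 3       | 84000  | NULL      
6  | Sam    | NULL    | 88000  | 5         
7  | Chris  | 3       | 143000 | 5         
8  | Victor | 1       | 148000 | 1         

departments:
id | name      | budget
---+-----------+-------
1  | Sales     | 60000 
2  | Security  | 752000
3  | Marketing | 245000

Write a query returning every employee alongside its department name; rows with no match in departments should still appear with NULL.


LEFT JOIN keeps every row from employees (the left table); where dept_id has no match in departments, the department columns become NULL. Walk through each employee:
  - employee 1 (Yara): dept_id=2 -> matches Security
  - employee 2 (Grace): dept_id=1 -> matches Sales
  - employee 3 (Karen): dept_id=NULL, no match -> kept with NULL
  - employee 4 (Beth): dept_id=1 -> matches Sales
  - employee 5 (Eli): dept_id=3 -> matches Marketing
  - employee 6 (Sam): dept_id=NULL, no match -> kept with NULL
  - employee 7 (Chris): dept_id=3 -> matches Marketing
  - employee 8 (Victor): dept_id=1 -> matches Sales
All 8 rows appear; 2 have NULL department.

SQL:
SELECT a.name, b.name AS department
FROM employees a
LEFT JOIN departments b ON a.dept_id = b.id

Result:
name   | department
-------+-----------
Yara   | Security  
Grace  | Sales     
Karen  | NULL      
Beth   | Sales     
Eli    | Marketing 
Sam    | NULL      
Chris  | Marketing 
Victor | Sales     


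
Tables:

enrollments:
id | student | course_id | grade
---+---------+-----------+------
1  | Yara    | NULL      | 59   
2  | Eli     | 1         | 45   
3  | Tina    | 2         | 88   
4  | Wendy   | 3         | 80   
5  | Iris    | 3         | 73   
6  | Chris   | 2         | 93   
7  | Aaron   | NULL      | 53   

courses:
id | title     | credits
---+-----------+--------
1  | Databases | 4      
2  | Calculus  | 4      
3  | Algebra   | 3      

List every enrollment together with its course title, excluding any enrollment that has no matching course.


INNER JOIN keeps only enrollments rows whose course_id matches an id in courses. Walk through each enrollment:
  - enrollment 1 (Yara): course_id=NULL, no match -> dropped
  - enrollment 2 (Eli): course_id=1 -> matches Databases
  - enrollment 3 (Tina): course_id=2 -> matches Calculus
  - enrollment 4 (Wendy): course_id=3 -> matches Algebra
  - enrollment 5 (Iris): course_id=3 -> matches Algebra
  - enrollment 6 (Chris): course_id=2 -> matches Calculus
  - enrollment 7 (Aaron): course_id=NULL, no match -> dropped
So 2 of 7 rows are dropped.

SQL:
SELECT a.student, b.title AS course
FROM enrollments a
INNER JOIN courses b ON a.course_id = b.id

Result:
student | course   
--------+----------
Eli     | Databases
Tina    | Calculus 
Wendy   | Algebra  
Iris    | Algebra  
Chris   | Calculus 


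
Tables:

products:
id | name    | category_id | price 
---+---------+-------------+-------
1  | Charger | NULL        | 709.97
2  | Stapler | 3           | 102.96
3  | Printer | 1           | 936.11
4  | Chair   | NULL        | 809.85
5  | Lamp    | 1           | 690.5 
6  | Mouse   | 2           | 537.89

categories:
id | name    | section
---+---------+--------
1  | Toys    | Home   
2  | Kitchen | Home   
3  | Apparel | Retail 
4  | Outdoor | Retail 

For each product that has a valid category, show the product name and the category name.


INNER JOIN keeps only products rows whose category_id matches an id in categories. Walk through each product:
  - product 1 (Charger): category_id=NULL, no match -> dropped
  - product 2 (Stapler): category_id=3 -> matches Apparel
  - product 3 (Printer): category_id=1 -> matches Toys
  - product 4 (Chair): category_id=NULL, no match -> dropped
  - product 5 (Lamp): category_id=1 -> matches Toys
  - product 6 (Mouse): category_id=2 -> matches Kitchen
So 2 of 6 rows are dropped.

SQL:
SELECT a.name, b.name AS category
FROM products a
INNER JOIN categories b ON a.category_id = b.id

Result:
name    | category
--------+---------
Stapler | Apparel 
Printer | Toys    
Lamp    | Toys    
Mouse   | Kitchen 


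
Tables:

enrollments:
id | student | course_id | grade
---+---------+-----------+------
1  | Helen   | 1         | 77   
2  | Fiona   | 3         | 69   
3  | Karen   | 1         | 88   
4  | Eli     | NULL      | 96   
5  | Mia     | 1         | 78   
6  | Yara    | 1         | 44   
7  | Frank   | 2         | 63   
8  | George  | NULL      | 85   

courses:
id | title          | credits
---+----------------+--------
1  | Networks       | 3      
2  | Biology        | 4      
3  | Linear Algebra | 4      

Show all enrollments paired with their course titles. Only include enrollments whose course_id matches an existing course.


INNER JOIN keeps only enrollments rows whose course_id matches an id in courses. Walk through each enrollment:
  - enrollment 1 (Helen): course_id=1 -> matches Networks
  - enrollment 2 (Fiona): course_id=3 -> matches Linear Algebra
  - enrollment 3 (Karen): course_id=1 -> matches Networks
  - enrollment 4 (Eli): course_id=NULL, no match -> dropped
  - enrollment 5 (Mia): course_id=1 -> matches Networks
  - enrollment 6 (Yara): course_id=1 -> matches Networks
  - enrollment 7 (Frank): course_id=2 -> matches Biology
  - enrollment 8 (George): course_id=NULL, no match -> dropped
So 2 of 8 rows are dropped.

SQL:
SELECT a.student, b.title AS course
FROM enrollments a
INNER JOIN courses b ON a.course_id = b.id

Result:
student | course        
--------+---------------
Helen   | Networks      
Fiona   | Linear Algebra
Karen   | Networks      
Mia     | Networks      
Yara    | Networks      
Frank   | Biology       


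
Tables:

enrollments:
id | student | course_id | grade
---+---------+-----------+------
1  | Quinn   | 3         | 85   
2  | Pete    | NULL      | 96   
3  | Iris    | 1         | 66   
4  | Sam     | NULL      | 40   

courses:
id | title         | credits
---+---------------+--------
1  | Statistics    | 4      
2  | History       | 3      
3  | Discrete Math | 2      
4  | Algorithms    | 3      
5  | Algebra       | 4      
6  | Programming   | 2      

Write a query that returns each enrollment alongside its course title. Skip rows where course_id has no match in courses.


INNER JOIN keeps only enrollments rows whose course_id matches an id in courses. Walk through each enrollment:
  - enrollment 1 (Quinn): course_id=3 -> matches Discrete Math
  - enrollment 2 (Pete): course_id=NULL, no match -> dropped
  - enrollment 3 (Iris): course_id=1 -> matches Statistics
  - enrollment 4 (Sam): course_id=NULL, no match -> dropped
So 2 of 4 rows are dropped.

SQL:
SELECT a.student, b.title AS course
FROM enrollments a
INNER JOIN courses b ON a.course_id = b.id

Result:
student | course       
--------+--------------
Quinn   | Discrete Math
Iris    | Statistics   


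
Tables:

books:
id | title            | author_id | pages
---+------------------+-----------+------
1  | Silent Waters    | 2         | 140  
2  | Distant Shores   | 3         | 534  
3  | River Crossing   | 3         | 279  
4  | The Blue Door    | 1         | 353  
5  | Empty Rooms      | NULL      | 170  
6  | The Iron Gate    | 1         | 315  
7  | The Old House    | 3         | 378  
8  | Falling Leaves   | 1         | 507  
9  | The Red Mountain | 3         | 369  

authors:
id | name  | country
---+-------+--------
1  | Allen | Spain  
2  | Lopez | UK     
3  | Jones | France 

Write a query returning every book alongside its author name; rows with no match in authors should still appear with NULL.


LEFT JOIN keeps every row from books (the left table); where author_id has no match in authors, the author columns become NULL. Walk through each book:
  - book 1 (Silent Waters): author_id=2 -> matches Lopez
  - book 2 (Distant Shores): author_id=3 -> matches Jones
  - book 3 (River Crossing): author_id=3 -> matches Jones
  - book 4 (The Blue Door): author_id=1 -> matches Allen
  - book 5 (Empty Rooms): author_id=NULL, no match -> kept with NULL
  - book 6 (The Iron Gate): author_id=1 -> matches Allen
  - book 7 (The Old House): author_id=3 -> matches Jones
  - book 8 (Falling Leaves): author_id=1 -> matches Allen
  - book 9 (The Red Mountain): author_id=3 -> matches Jones
All 9 rows appear; 1 has NULL author.

SQL:
SELECT a.title, b.name AS author
FROM books a
LEFT JOIN authors b ON a.author_id = b.id

Result:
title            | author
-----------------+-------
Silent Waters    | Lopez 
Distant Shores   | Jones 
River Crossing   | Jones 
The Blue Door    | Allen 
Empty Rooms      | NULL  
The Iron Gate    | Allen 
The Old House    | Jones 
Falling Leaves   | Allen 
The Red Mountain | Jones 


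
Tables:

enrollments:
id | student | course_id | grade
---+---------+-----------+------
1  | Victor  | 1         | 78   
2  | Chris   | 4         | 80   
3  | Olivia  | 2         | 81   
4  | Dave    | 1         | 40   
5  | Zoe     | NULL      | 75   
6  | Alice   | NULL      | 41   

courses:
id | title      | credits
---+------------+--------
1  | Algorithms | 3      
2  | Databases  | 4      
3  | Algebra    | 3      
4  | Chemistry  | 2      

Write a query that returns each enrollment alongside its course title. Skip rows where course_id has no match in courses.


INNER JOIN keeps only enrollments rows whose course_id matches an id in courses. Walk through each enrollment:
  - enrollment 1 (Victor): course_id=1 -> matches Algorithms
  - enrollment 2 (Chris): course_id=4 -> matches Chemistry
  - enrollment 3 (Olivia): course_id=2 -> matches Databases
  - enrollment 4 (Dave): course_id=1 -> matches Algorithms
  - enrollment 5 (Zoe): course_id=NULL, no match -> dropped
  - enrollment 6 (Alice): course_id=NULL, no match -> dropped
So 2 of 6 rows are dropped.

SQL:
SELECT a.student, b.title AS course
FROM enrollments a
INNER JOIN courses b ON a.course_id = b.id

Result:
student | course    
--------+-----------
Victor  | Algorithms
Chris   | Chemistry 
Olivia  | Databases 
Dave    | Algorithms


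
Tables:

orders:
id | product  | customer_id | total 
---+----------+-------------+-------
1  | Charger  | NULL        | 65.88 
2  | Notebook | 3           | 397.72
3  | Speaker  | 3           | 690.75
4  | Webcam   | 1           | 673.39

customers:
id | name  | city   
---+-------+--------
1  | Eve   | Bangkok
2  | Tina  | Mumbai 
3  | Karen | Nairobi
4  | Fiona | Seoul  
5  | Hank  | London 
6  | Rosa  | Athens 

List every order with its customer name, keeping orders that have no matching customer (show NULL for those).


LEFT JOIN keeps every row from orders (the left table); where customer_id has no match in customers, the customer columns become NULL. Walk through each order:
  - order 1 (Charger): customer_id=NULL, no match -> kept with NULL
  - order 2 (Notebook): customer_id=3 -> matches Karen
  - order 3 (Speaker): customer_id=3 -> matches Karen
  - order 4 (Webcam): customer_id=1 -> matches Eve
All 4 rows appear; 1 has NULL customer.

SQL:
SELECT a.product, b.name AS customer
FROM orders a
LEFT JOIN customers b ON a.customer_id = b.id

Result:
product  | customer
---------+---------
Charger  | NULL    
Notebook | Karen   
Speaker  | Karen   
Webcam   | Eve     


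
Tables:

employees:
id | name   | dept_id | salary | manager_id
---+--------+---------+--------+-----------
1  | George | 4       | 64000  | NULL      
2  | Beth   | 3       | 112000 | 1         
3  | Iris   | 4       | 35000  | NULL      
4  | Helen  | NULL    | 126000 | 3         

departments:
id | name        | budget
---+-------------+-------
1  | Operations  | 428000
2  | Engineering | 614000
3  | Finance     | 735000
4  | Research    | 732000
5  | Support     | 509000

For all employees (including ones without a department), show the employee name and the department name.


LEFT JOIN keeps every row from employees (the left table); where dept_id has no match in departments, the department columns become NULL. Walk through each employee:
  - employee 1 (George): dept_id=4 -> matches Research
  - employee 2 (Beth): dept_id=3 -> matches Finance
  - employee 3 (Iris): dept_id=4 -> matches Research
  - employee 4 (Helen): dept_id=NULL, no match -> kept with NULL
All 4 rows appear; 1 has NULL department.

SQL:
SELECT a.name, b.name AS department
FROM employees a
LEFT JOIN departments b ON a.dept_id = b.id

Result:
name   | department
-------+-----------
George | Research  
Beth   | Finance   
Iris   | Research  
Helen  | NULL      


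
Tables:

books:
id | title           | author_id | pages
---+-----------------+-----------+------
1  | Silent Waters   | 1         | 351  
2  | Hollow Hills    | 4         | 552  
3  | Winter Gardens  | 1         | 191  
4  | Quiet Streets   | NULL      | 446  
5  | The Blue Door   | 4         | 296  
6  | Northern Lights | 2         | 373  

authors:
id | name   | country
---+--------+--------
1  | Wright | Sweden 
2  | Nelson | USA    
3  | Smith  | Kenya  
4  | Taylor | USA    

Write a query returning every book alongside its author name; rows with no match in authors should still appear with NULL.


LEFT JOIN keeps every row from books (the left table); where author_id has no match in authors, the author columns become NULL. Walk through each book:
  - book 1 (Silent Waters): author_id=1 -> matches Wright
  - book 2 (Hollow Hills): author_id=4 -> matches Taylor
  - book 3 (Winter Gardens): author_id=1 -> matches Wright
  - book 4 (Quiet Streets): author_id=NULL, no match -> kept with NULL
  - book 5 (The Blue Door): author_id=4 -> matches Taylor
  - book 6 (Northern Lights): author_id=2 -> matches Nelson
All 6 rows appear; 1 has NULL author.

SQL:
SELECT a.title, b.name AS author
FROM books a
LEFT JOIN authors b ON a.author_id = b.id

Result:
title           | author
----------------+-------
Silent Waters   | Wright
Hollow Hills    | Taylor
Winter Gardens  | Wright
Quiet Streets   | NULL  
The Blue Door   | Taylor
Northern Lights | Nelson


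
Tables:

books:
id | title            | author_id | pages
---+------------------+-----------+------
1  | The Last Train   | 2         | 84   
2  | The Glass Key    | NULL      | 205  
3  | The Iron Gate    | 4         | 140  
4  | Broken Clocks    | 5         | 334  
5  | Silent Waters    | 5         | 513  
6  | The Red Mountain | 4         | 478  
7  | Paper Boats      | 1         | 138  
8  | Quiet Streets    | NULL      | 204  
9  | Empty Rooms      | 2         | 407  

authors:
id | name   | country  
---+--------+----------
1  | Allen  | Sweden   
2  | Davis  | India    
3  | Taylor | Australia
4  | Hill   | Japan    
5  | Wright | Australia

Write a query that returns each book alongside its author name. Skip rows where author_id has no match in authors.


INNER JOIN keeps only books rows whose author_id matches an id in authors. Walk through each book:
  - book 1 (The Last Train): author_id=2 -> matches Davis
  - book 2 (The Glass Key): author_id=NULL, no match -> dropped
  - book 3 (The Iron Gate): author_id=4 -> matches Hill
  - book 4 (Broken Clocks): author_id=5 -> matches Wright
  - book 5 (Silent Waters): author_id=5 -> matches Wright
  - book 6 (The Red Mountain): author_id=4 -> matches Hill
  - book 7 (Paper Boats): author_id=1 -> matches Allen
  - book 8 (Quiet Streets): author_id=NULL, no match -> dropped
  - book 9 (Empty Rooms): author_id=2 -> matches Davis
So 2 of 9 rows are dropped.

SQL:
SELECT a.title, b.name AS author
FROM books a
INNER JOIN authors b ON a.author_id = b.id

Result:
title            | author
-----------------+-------
The Last Train   | Davis 
The Iron Gate    | Hill  
Broken Clocks    | Wright
Silent Waters    | Wright
The Red Mountain | Hill  
Paper Boats      | Allen 
Empty Rooms      | Davis 


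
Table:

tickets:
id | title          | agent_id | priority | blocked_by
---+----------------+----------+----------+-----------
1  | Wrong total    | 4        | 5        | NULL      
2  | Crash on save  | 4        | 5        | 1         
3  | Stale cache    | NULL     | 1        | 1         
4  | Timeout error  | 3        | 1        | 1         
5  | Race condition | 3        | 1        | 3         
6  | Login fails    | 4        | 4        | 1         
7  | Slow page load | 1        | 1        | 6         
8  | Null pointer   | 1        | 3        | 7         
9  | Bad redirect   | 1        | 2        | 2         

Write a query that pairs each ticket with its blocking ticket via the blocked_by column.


This is a self-join: tickets is joined to a second copy of itself, matching each row's blocked_by to another row's id. Use LEFT JOIN so rows with blocked_by=NULL are kept.
  - ticket 1 (Wrong total): blocked_by=NULL -> NULL
  - ticket 2 (Crash on save): blocked_by=1 -> Wrong total
  - ticket 3 (Stale cache): blocked_by=1 -> Wrong total
  - ticket 4 (Timeout error): blocked_by=1 -> Wrong total
  - ticket 5 (Race condition): blocked_by=3 -> Stale cache
  - ticket 6 (Login fails): blocked_by=1 -> Wrong total
  - ticket 7 (Slow page load): blocked_by=6 -> Login fails
  - ticket 8 (Null pointer): blocked_by=7 -> Slow page load
  - ticket 9 (Bad redirect): blocked_by=2 -> Crash on save

SQL:
SELECT a.title AS item, b.title AS blocked_by
FROM tickets a
LEFT JOIN tickets b ON a.blocked_by = b.id

Result:
item           | blocked_by    
---------------+---------------
Wrong total    | NULL          
Crash on save  | Wrong total   
Stale cache    | Wrong total   
Timeout error  | Wrong total   
Race condition | Stale cache   
Login fails    | Wrong total   
Slow page load | Login fails   
Null pointer   | Slow page load
Bad redirect   | Crash on save 


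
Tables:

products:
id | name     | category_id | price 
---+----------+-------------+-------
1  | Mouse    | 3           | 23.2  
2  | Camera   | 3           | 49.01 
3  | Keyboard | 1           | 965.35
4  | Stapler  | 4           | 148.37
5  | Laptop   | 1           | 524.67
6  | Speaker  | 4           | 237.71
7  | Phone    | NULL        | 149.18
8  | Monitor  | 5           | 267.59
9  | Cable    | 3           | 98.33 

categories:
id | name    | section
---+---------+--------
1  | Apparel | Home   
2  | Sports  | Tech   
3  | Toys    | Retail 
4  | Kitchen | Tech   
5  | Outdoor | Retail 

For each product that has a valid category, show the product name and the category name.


INNER JOIN keeps only products rows whose category_id matches an id in categories. Walk through each product:
  - product 1 (Mouse): category_id=3 -> matches Toys
  - product 2 (Camera): category_id=3 -> matches Toys
  - product 3 (Keyboard): category_id=1 -> matches Apparel
  - product 4 (Stapler): category_id=4 -> matches Kitchen
  - product 5 (Laptop): category_id=1 -> matches Apparel
  - product 6 (Speaker): category_id=4 -> matches Kitchen
  - product 7 (Phone): category_id=NULL, no match -> dropped
  - product 8 (Monitor): category_id=5 -> matches Outdoor
  - product 9 (Cable): category_id=3 -> matches Toys
So 1 of 9 rows is dropped.

SQL:
SELECT a.name, b.name AS category
FROM products a
INNER JOIN categories b ON a.category_id = b.id

Result:
name     | category
---------+---------
Mouse    | Toys    
Camera   | Toys    
Keyboard | Apparel 
Stapler  | Kitchen 
Laptop   | Apparel 
Speaker  | Kitchen 
Monitor  | Outdoor 
Cable    | Toys    


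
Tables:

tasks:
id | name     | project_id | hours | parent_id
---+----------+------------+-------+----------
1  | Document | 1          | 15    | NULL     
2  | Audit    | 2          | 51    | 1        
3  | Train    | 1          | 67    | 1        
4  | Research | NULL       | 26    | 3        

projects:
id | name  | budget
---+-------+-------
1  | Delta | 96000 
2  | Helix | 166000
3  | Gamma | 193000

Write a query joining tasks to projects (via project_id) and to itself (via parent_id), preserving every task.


Two LEFT JOINs from the same base table tasks: one to projects via project_id, one to tasks itself via parent_id. Both are LEFT so every task is preserved.
Match against projects:
  - task 1 (Document): project_id=1 -> matches Delta
  - task 2 (Audit): project_id=2 -> matches Helix
  - task 3 (Train): project_id=1 -> matches Delta
  - task 4 (Research): project_id=NULL, no match -> kept with NULL
Match against tasks (self):
  - task 1 (Document): parent_id=NULL -> NULL
  - task 2 (Audit): parent_id=1 -> Document
  - task 3 (Train): parent_id=1 -> Document
  - task 4 (Research): parent_id=3 -> Train

SQL:
SELECT a.name, b.name AS project, c.name AS parent
FROM tasks a
LEFT JOIN projects b ON a.project_id = b.id
LEFT JOIN tasks c ON a.parent_id = c.id

Result:
name     | project | parent  
---------+---------+---------
Document | Delta   | NULL    
Audit    | Helix   | Document
Train    | Delta   | Document
Research | NULL    | Train   


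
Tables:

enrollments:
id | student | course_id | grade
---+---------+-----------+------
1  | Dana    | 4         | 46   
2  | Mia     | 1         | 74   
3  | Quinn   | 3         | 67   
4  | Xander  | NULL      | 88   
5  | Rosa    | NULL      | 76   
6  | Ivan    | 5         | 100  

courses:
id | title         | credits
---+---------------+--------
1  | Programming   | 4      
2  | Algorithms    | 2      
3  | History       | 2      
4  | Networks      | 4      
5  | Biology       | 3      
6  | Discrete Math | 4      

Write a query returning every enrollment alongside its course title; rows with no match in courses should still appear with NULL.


LEFT JOIN keeps every row from enrollments (the left table); where course_id has no match in courses, the course columns become NULL. Walk through each enrollment:
  - enrollment 1 (Dana): course_id=4 -> matches Networks
  - enrollment 2 (Mia): course_id=1 -> matches Programming
  - enrollment 3 (Quinn): course_id=3 -> matches History
  - enrollment 4 (Xander): course_id=NULL, no match -> kept with NULL
  - enrollment 5 (Rosa): course_id=NULL, no match -> kept with NULL
  - enrollment 6 (Ivan): course_id=5 -> matches Biology
All 6 rows appear; 2 have NULL course.

SQL:
SELECT a.student, b.title AS course
FROM enrollments a
LEFT JOIN courses b ON a.course_id = b.id

Result:
student | course     
--------+------------
Dana    | Networks   
Mia     | Programming
Quinn   | History    
Xander  | NULL       
Rosa    | NULL       
Ivan    | Biology    


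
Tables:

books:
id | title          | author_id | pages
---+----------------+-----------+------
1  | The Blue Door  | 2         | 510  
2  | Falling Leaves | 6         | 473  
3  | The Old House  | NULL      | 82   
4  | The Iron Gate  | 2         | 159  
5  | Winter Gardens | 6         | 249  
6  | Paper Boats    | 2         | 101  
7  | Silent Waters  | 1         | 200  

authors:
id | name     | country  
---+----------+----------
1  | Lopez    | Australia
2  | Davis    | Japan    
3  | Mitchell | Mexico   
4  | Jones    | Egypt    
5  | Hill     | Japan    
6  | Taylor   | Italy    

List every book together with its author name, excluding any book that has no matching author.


INNER JOIN keeps only books rows whose author_id matches an id in authors. Walk through each book:
  - book 1 (The Blue Door): author_id=2 -> matches Davis
  - book 2 (Falling Leaves): author_id=6 -> matches Taylor
  - book 3 (The Old House): author_id=NULL, no match -> dropped
  - book 4 (The Iron Gate): author_id=2 -> matches Davis
  - book 5 (Winter Gardens): author_id=6 -> matches Taylor
  - book 6 (Paper Boats): author_id=2 -> matches Davis
  - book 7 (Silent Waters): author_id=1 -> matches Lopez
So 1 of 7 rows is dropped.

SQL:
SELECT a.title, b.name AS author
FROM books a
INNER JOIN authors b ON a.author_id = b.id

Result:
title          | author
---------------+-------
The Blue Door  | Davis 
Falling Leaves | Taylor
The Iron Gate  | Davis 
Winter Gardens | Taylor
Paper Boats    | Davis 
Silent Waters  | Lopez 


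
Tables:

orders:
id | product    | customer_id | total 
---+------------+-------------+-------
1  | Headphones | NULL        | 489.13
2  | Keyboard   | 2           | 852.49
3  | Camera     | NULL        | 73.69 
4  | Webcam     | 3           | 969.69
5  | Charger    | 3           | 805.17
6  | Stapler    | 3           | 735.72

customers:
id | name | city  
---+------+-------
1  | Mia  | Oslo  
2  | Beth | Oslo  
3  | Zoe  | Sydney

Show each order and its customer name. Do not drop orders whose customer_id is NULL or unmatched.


LEFT JOIN keeps every row from orders (the left table); where customer_id has no match in customers, the customer columns become NULL. Walk through each order:
  - order 1 (Headphones): customer_id=NULL, no match -> kept with NULL
  - order 2 (Keyboard): customer_id=2 -> matches Beth
  - order 3 (Camera): customer_id=NULL, no match -> kept with NULL
  - order 4 (Webcam): customer_id=3 -> matches Zoe
  - order 5 (Charger): customer_id=3 -> matches Zoe
  - order 6 (Stapler): customer_id=3 -> matches Zoe
All 6 rows appear; 2 have NULL customer.

SQL:
SELECT a.product, b.name AS customer
FROM orders a
LEFT JOIN customers b ON a.customer_id = b.id

Result:
product    | customer
-----------+---------
Headphones | NULL    
Keyboard   | Beth    
Camera     | NULL    
Webcam     | Zoe     
Charger    | Zoe     
Stapler    | Zoe     


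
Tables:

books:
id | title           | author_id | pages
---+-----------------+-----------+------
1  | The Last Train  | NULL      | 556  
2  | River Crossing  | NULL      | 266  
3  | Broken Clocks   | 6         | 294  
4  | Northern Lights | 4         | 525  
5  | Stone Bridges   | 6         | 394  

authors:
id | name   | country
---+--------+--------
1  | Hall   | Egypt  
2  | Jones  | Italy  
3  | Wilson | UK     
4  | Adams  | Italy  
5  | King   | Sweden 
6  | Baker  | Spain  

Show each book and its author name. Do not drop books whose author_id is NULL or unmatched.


LEFT JOIN keeps every row from books (the left table); where author_id has no match in authors, the author columns become NULL. Walk through each book:
  - book 1 (The Last Train): author_id=NULL, no match -> kept with NULL
  - book 2 (River Crossing): author_id=NULL, no match -> kept with NULL
  - book 3 (Broken Clocks): author_id=6 -> matches Baker
  - book 4 (Northern Lights): author_id=4 -> matches Adams
  - book 5 (Stone Bridges): author_id=6 -> matches Baker
All 5 rows appear; 2 have NULL author.

SQL:
SELECT a.title, b.name AS author
FROM books a
LEFT JOIN authors b ON a.author_id = b.id

Result:
title           | author
----------------+-------
The Last Train  | NULL  
River Crossing  | NULL  
Broken Clocks   | Baker 
Northern Lights | Adams 
Stone Bridges   | Baker 


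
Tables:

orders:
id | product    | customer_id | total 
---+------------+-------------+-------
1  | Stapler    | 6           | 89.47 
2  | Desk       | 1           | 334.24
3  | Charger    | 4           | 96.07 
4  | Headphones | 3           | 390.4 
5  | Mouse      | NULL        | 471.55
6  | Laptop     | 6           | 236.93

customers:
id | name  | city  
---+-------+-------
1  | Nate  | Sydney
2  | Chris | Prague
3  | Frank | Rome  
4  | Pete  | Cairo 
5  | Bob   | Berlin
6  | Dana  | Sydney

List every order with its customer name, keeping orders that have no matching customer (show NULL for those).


LEFT JOIN keeps every row from orders (the left table); where customer_id has no match in customers, the customer columns become NULL. Walk through each order:
  - order 1 (Stapler): customer_id=6 -> matches Dana
  - order 2 (Desk): customer_id=1 -> matches Nate
  - order 3 (Charger): customer_id=4 -> matches Pete
  - order 4 (Headphones): customer_id=3 -> matches Frank
  - order 5 (Mouse): customer_id=NULL, no match -> kept with NULL
  - order 6 (Laptop): customer_id=6 -> matches Dana
All 6 rows appear; 1 has NULL customer.

SQL:
SELECT a.product, b.name AS customer
FROM orders a
LEFT JOIN customers b ON a.customer_id = b.id

Result:
product    | customer
-----------+---------
Stapler    | Dana    
Desk       | Nate    
Charger    | Pete    
Headphones | Frank   
Mouse      | NULL    
Laptop     | Dana    


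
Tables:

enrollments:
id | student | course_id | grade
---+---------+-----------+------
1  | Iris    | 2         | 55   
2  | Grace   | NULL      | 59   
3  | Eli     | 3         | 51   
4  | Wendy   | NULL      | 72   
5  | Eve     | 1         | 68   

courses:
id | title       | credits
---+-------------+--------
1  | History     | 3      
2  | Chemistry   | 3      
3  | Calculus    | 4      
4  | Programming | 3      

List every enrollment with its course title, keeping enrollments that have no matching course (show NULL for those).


LEFT JOIN keeps every row from enrollments (the left table); where course_id has no match in courses, the course columns become NULL. Walk through each enrollment:
  - enrollment 1 (Iris): course_id=2 -> matches Chemistry
  - enrollment 2 (Grace): course_id=NULL, no match -> kept with NULL
  - enrollment 3 (Eli): course_id=3 -> matches Calculus
  - enrollment 4 (Wendy): course_id=NULL, no match -> kept with NULL
  - enrollment 5 (Eve): course_id=1 -> matches History
All 5 rows appear; 2 have NULL course.

SQL:
SELECT a.student, b.title AS course
FROM enrollments a
LEFT JOIN courses b ON a.course_id = b.id

Result:
student | course   
--------+----------
Iris    | Chemistry
Grace   | NULL     
Eli     | Calculus 
Wendy   | NULL     
Eve     | History  


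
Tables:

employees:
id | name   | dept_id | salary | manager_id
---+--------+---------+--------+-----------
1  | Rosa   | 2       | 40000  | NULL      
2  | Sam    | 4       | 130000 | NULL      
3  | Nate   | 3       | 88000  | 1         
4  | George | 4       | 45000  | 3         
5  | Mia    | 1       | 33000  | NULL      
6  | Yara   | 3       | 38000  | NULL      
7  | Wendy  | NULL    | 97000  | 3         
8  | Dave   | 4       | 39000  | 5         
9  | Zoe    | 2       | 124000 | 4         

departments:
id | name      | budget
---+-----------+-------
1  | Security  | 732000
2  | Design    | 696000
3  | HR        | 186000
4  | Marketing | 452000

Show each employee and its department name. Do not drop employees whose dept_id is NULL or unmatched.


LEFT JOIN keeps every row from employees (the left table); where dept_id has no match in departments, the department columns become NULL. Walk through each employee:
  - employee 1 (Rosa): dept_id=2 -> matches Design
  - employee 2 (Sam): dept_id=4 -> matches Marketing
  - employee 3 (Nate): dept_id=3 -> matches HR
  - employee 4 (George): dept_id=4 -> matches Marketing
  - employee 5 (Mia): dept_id=1 -> matches Security
  - employee 6 (Yara): dept_id=3 -> matches HR
  - employee 7 (Wendy): dept_id=NULL, no match -> kept with NULL
  - employee 8 (Dave): dept_id=4 -> matches Marketing
  - employee 9 (Zoe): dept_id=2 -> matches Design
All 9 rows appear; 1 has NULL department.

SQL:
SELECT a.name, b.name AS department
FROM employees a
LEFT JOIN departments b ON a.dept_id = b.id

Result:
name   | department
-------+-----------
Rosa   | Design    
Sam    | Marketing 
Nate   | HR        
George | Marketing 
Mia    | Security  
Yara   | HR        
Wendy  | NULL      
Dave   | Marketing 
Zoe    | Design    


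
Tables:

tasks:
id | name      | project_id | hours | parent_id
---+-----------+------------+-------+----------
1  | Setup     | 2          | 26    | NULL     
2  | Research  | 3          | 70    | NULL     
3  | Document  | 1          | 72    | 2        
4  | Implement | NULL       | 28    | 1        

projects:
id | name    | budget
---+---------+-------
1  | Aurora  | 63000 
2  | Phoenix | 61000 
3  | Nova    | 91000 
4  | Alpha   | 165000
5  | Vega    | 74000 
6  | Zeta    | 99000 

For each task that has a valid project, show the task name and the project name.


INNER JOIN keeps only tasks rows whose project_id matches an id in projects. Walk through each task:
  - task 1 (Setup): project_id=2 -> matches Phoenix
  - task 2 (Research): project_id=3 -> matches Nova
  - task 3 (Document): project_id=1 -> matches Aurora
  - task 4 (Implement): project_id=NULL, no match -> dropped
So 1 of 4 rows is dropped.

SQL:
SELECT a.name, b.name AS project
FROM tasks a
INNER JOIN projects b ON a.project_id = b.id

Result:
name     | project
---------+--------
Setup    | Phoenix
Research | Nova   
Document | Aurora 


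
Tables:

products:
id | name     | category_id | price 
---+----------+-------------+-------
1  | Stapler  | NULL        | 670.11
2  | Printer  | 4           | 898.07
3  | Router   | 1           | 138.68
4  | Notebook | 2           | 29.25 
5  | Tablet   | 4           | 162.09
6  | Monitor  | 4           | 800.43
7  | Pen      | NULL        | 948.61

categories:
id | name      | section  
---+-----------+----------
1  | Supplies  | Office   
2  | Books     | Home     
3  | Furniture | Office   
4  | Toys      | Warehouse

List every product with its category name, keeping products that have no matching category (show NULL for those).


LEFT JOIN keeps every row from products (the left table); where category_id has no match in categories, the category columns become NULL. Walk through each product:
  - product 1 (Stapler): category_id=NULL, no match -> kept with NULL
  - product 2 (Printer): category_id=4 -> matches Toys
  - product 3 (Router): category_id=1 -> matches Supplies
  - product 4 (Notebook): category_id=2 -> matches Books
  - product 5 (Tablet): category_id=4 -> matches Toys
  - product 6 (Monitor): category_id=4 -> matches Toys
  - product 7 (Pen): category_id=NULL, no match -> kept with NULL
All 7 rows appear; 2 have NULL category.

SQL:
SELECT a.name, b.name AS category
FROM products a
LEFT JOIN categories b ON a.category_id = b.id

Result:
name     | category
---------+---------
Stapler  | NULL    
Printer  | Toys    
Router   | Supplies
Notebook | Books   
Tablet   | Toys    
Monitor  | Toys    
Pen      | NULL    


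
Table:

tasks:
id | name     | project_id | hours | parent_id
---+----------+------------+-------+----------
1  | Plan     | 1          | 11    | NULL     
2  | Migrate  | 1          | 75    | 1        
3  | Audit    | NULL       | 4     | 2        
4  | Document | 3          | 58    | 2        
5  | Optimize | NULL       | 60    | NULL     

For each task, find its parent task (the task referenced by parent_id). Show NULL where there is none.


This is a self-join: tasks is joined to a second copy of itself, matching each row's parent_id to another row's id. Use LEFT JOIN so rows with parent_id=NULL are kept.
  - task 1 (Plan): parent_id=NULL -> NULL
  - task 2 (Migrate): parent_id=1 -> Plan
  - task 3 (Audit): parent_id=2 -> Migrate
  - task 4 (Document): parent_id=2 -> Migrate
  - task 5 (Optimize): parent_id=NULL -> NULL

SQL:
SELECT a.name AS item, b.name AS parent
FROM tasks a
LEFT JOIN tasks b ON a.parent_id = b.id

Result:
item     | parent 
---------+--------
Plan     | NULL   
Migrate  | Plan   
Audit    | Migrate
Document | Migrate
Optimize | NULL   


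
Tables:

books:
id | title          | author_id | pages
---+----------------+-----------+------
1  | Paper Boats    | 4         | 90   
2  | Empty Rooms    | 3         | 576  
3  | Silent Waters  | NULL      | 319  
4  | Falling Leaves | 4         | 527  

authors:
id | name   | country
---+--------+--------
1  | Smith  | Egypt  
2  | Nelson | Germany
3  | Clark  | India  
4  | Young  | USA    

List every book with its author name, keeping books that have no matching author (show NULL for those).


LEFT JOIN keeps every row from books (the left table); where author_id has no match in authors, the author columns become NULL. Walk through each book:
  - book 1 (Paper Boats): author_id=4 -> matches Young
  - book 2 (Empty Rooms): author_id=3 -> matches Clark
  - book 3 (Silent Waters): author_id=NULL, no match -> kept with NULL
  - book 4 (Falling Leaves): author_id=4 -> matches Young
All 4 rows appear; 1 has NULL author.

SQL:
SELECT a.title, b.name AS author
FROM books a
LEFT JOIN authors b ON a.author_id = b.id

Result:
title          | author
---------------+-------
Paper Boats    | Young 
Empty Rooms    | Clark 
Silent Waters  | NULL  
Falling Leaves | Young 


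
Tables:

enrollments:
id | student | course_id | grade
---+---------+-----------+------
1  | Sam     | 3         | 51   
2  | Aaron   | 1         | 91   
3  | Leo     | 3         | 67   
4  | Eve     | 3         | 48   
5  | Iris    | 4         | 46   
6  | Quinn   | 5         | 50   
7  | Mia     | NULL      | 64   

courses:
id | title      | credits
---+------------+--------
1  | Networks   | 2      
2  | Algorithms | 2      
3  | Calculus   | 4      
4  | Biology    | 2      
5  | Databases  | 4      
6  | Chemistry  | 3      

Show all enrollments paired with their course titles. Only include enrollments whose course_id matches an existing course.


INNER JOIN keeps only enrollments rows whose course_id matches an id in courses. Walk through each enrollment:
  - enrollment 1 (Sam): course_id=3 -> matches Calculus
  - enrollment 2 (Aaron): course_id=1 -> matches Networks
  - enrollment 3 (Leo): course_id=3 -> matches Calculus
  - enrollment 4 (Eve): course_id=3 -> matches Calculus
  - enrollment 5 (Iris): course_id=4 -> matches Biology
  - enrollment 6 (Quinn): course_id=5 -> matches Databases
  - enrollment 7 (Mia): course_id=NULL, no match -> dropped
So 1 of 7 rows is dropped.

SQL:
SELECT a.student, b.title AS course
FROM enrollments a
INNER JOIN courses b ON a.course_id = b.id

Result:
student | course   
--------+----------
Sam     | Calculus 
Aaron   | Networks 
Leo     | Calculus 
Eve     | Calculus 
Iris    | Biology  
Quinn   | Databases


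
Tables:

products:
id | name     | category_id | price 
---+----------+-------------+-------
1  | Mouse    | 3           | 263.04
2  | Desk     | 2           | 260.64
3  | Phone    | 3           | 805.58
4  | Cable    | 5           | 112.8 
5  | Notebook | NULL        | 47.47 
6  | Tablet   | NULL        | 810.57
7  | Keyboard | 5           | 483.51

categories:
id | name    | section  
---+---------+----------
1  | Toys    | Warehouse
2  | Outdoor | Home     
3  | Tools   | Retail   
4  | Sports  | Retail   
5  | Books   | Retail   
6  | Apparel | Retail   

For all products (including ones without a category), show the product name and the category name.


LEFT JOIN keeps every row from products (the left table); where category_id has no match in categories, the category columns become NULL. Walk through each product:
  - product 1 (Mouse): category_id=3 -> matches Tools
  - product 2 (Desk): category_id=2 -> matches Outdoor
  - product 3 (Phone): category_id=3 -> matches Tools
  - product 4 (Cable): category_id=5 -> matches Books
  - product 5 (Notebook): category_id=NULL, no match -> kept with NULL
  - product 6 (Tablet): category_id=NULL, no match -> kept with NULL
  - product 7 (Keyboard): category_id=5 -> matches Books
All 7 rows appear; 2 have NULL category.

SQL:
SELECT a.name, b.name AS category
FROM products a
LEFT JOIN categories b ON a.category_id = b.id

Result:
name     | category
---------+---------
Mouse    | Tools   
Desk     | Outdoor 
Phone    | Tools   
Cable    | Books   
Notebook | NULL    
Tablet   | NULL    
Keyboard | Books   
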